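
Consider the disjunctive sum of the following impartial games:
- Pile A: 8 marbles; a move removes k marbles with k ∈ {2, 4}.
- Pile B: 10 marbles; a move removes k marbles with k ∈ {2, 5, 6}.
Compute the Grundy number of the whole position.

0

Build the Grundy sequence for pile A with g(k) = mex{g(k−s) : s ∈ {2, 4}, s ≤ k}:
k:     0  1  2  3  4  5  6  7  8
g(k):  0  0  1  1  2  2  0  0  1
So g(8) = 1.
For pile B, compute g(0), g(1), … with moves {2, 5, 6}:
k:     0  1  2  3  4  5  6  7  8  9 10
g(k):  0  0  1  1  0  2  1  3  0  2  1
So g(10) = 1.
By the Sprague-Grundy theorem, the Grundy value of a sum of independent games is the XOR of the component values.
Combined value = 1 ⊕ 1 = 0.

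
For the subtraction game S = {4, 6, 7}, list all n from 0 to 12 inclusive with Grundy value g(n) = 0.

0, 1, 2, 3, 11, 12

Compute g(0), g(1), … for moves {4, 6, 7}:
g(0) = mex{} = 0
g(1) = mex{} = 0
g(2) = mex{} = 0
g(3) = mex{} = 0
g(4) = mex{0} = 1
g(5) = mex{0} = 1
g(6) = mex{0} = 1
g(7) = mex{0} = 1
g(8) = mex{0,1} = 2
g(9) = mex{0,1} = 2
g(10) = mex{0,1} = 2
g(11) = mex{1} = 0
g(12) = mex{1,2} = 0
The P-positions (g = 0) in 0..12 are 0, 1, 2, 3, 11, 12.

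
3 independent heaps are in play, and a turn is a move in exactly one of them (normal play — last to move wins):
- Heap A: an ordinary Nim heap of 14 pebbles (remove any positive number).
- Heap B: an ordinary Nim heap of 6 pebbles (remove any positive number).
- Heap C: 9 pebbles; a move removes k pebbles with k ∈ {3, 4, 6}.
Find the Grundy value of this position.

8

Heap A is a plain Nim heap of size 14, so its Grundy value is 14.
Heap B is a plain Nim heap of size 6, so its Grundy value is 6.
Grundy values for heap C (subtraction set {3, 4, 6}):
k:     0  1  2  3  4  5  6  7  8  9
g(k):  0  0  0  1  1  1  2  2  2  0
So g(9) = 0.
The value of a disjunctive sum is the nim-sum of the parts.
Combined value = 14 XOR 6 XOR 0 = 8.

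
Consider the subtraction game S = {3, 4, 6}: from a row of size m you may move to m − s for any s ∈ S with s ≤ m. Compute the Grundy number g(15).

Grundy values for subtraction set {3, 4, 6}:
k:     0  1  2  3  4  5  6  7  8  9 10 11 12 13 14 15
g(k):  0  0  0  1  1  1  2  2  2  0  0  0  1  1  1  2
So g(15) = 2.

2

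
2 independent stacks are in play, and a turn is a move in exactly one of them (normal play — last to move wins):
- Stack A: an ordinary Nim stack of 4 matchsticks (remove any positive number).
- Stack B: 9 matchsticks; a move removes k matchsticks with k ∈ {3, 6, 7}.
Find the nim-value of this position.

7

Stack A is a plain Nim stack of size 4, so its Grundy value is 4.
Grundy values for stack B (subtraction set {3, 6, 7}):
g(0) = mex{} = 0
g(1) = mex{} = 0
g(2) = mex{} = 0
g(3) = mex{0} = 1
g(4) = mex{0} = 1
g(5) = mex{0} = 1
g(6) = mex{0,1} = 2
g(7) = mex{0,1} = 2
g(8) = mex{0,1} = 2
g(9) = mex{0,1,2} = 3
So g(9) = 3.
The value of a disjunctive sum is the nim-sum of the parts.
Combined value = 4 XOR 3 = 7.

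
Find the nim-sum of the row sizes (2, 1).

3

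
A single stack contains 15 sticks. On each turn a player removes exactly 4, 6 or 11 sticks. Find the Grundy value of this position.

0

Compute g(0), g(1), … for moves {4, 6, 11}:
k:     0  1  2  3  4  5  6  7  8  9 10 11 12 13 14 15
g(k):  0  0  0  0  1  1  1  1  2  2  0  2  3  3  1  0
So g(15) = 0.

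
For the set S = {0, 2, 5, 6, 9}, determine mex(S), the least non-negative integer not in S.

1

0 is in the set but 1 is not, so the mex is 1.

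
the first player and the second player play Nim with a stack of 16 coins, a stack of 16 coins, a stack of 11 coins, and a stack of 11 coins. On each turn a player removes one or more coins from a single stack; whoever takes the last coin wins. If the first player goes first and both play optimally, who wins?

the second player wins

Bitwise XOR of the heap sizes:
  10000  (16)
  10000  (16)
  01011  (11)
  01011  (11)
  -----
  00000  (0)
The nim-sum is 0, so this is a P-position: the player to move is in a losing position under optimal play; the first player is about to move from it and so loses — the second player wins.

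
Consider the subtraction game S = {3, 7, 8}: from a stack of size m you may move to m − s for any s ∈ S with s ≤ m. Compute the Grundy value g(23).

Compute g(0), g(1), … for moves {3, 7, 8}:
k:     0  1  2  3  4  5  6  7  8  9 10 11 12 13 14 15 16 17 18 19 20 21 22 23
g(k):  0  0  0  1  1  1  0  2  2  1  3  0  0  2  1  1  0  0  2  1  1  0  0  2
So g(23) = 2.

2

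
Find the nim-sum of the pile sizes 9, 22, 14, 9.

Compute the nim-sum pairwise:
9 ^ 22 = 31
31 ^ 14 = 17
17 ^ 9 = 24

24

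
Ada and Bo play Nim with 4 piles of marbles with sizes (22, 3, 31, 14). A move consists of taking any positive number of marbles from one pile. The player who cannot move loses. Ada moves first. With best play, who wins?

Ada wins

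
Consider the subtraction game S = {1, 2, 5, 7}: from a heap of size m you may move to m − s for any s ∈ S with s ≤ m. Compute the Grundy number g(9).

Build the Grundy sequence with g(k) = mex{g(k−s) : s ∈ {1, 2, 5, 7}, s ≤ k}:
k:     0  1  2  3  4  5  6  7  8  9
g(k):  0  1  2  0  1  2  0  1  2  0
So g(9) = 0.

0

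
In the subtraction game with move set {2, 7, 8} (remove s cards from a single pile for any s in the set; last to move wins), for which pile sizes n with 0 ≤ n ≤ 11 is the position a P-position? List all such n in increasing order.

0, 1, 4, 5, 10

Grundy values for subtraction set {2, 7, 8}:
g(0) = mex{} = 0
g(1) = mex{} = 0
g(2) = mex{0} = 1
g(3) = mex{0} = 1
g(4) = mex{1} = 0
g(5) = mex{1} = 0
g(6) = mex{0} = 1
g(7) = mex{0} = 1
g(8) = mex{0,1} = 2
g(9) = mex{0,1} = 2
g(10) = mex{1,2} = 0
g(11) = mex{0,1,2} = 3
The P-positions (g = 0) in 0..11 are 0, 1, 4, 5, 10.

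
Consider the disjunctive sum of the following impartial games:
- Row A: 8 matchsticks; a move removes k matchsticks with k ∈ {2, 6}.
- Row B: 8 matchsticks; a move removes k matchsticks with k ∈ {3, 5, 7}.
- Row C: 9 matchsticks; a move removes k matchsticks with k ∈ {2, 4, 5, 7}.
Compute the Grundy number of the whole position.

2

For row A, compute g(0), g(1), … with moves {2, 6}:
k:     0  1  2  3  4  5  6  7  8
g(k):  0  0  1  1  0  0  1  1  0
So g(8) = 0.
For row B, compute g(0), g(1), … with moves {3, 5, 7}:
g(0) = mex{} = 0
g(1) = mex{} = 0
g(2) = mex{} = 0
g(3) = mex{0} = 1
g(4) = mex{0} = 1
g(5) = mex{0} = 1
g(6) = mex{0,1} = 2
g(7) = mex{0,1} = 2
g(8) = mex{0,1} = 2
So g(8) = 2.
Build the Grundy sequence for row C with g(k) = mex{g(k−s) : s ∈ {2, 4, 5, 7}, s ≤ k}:
g(0) = mex{} = 0
g(1) = mex{} = 0
g(2) = mex{0} = 1
g(3) = mex{0} = 1
g(4) = mex{0,1} = 2
g(5) = mex{0,1} = 2
g(6) = mex{0,1,2} = 3
g(7) = mex{0,1,2} = 3
g(8) = mex{0,1,2,3} = 4
g(9) = mex{1,2,3} = 0
So g(9) = 0.
The value of a disjunctive sum is the nim-sum of the parts.
Combined value = 0 XOR 2 XOR 0 = 2.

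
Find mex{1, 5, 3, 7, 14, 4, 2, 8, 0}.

6

The values 0, 1, 2, 3, 4, 5 are all present; 6 is the first non-negative integer missing from the set.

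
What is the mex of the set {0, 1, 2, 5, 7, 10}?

The values 0, 1, 2 are all present; 3 is the first non-negative integer missing from the set.

3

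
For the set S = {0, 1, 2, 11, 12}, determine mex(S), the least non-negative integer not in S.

The values 0, 1, 2 are all present; 3 is the first non-negative integer missing from the set.

3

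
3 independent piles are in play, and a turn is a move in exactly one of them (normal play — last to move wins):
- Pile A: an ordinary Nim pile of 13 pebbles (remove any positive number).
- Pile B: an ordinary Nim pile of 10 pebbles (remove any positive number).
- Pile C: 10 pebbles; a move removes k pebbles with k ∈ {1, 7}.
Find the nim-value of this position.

7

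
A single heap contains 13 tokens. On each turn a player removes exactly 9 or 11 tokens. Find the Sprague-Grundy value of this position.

Grundy values for subtraction set {9, 11}:
k:     0  1  2  3  4  5  6  7  8  9 10 11 12 13
g(k):  0  0  0  0  0  0  0  0  0  1  1  1  1  1
So g(13) = 1.

1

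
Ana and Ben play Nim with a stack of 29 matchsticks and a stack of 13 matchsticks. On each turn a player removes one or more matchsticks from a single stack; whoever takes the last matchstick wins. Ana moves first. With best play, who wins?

Ana wins

Bitwise XOR of the heap sizes:
  11101  (29)
  01101  (13)
  -----
  10000  (16)
The nim-sum is 16 ≠ 0, so this is an N-position: the player to move can win; Ana has a winning move.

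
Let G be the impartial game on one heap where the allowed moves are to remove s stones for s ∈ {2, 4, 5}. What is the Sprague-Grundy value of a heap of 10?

1

Grundy values for subtraction set {2, 4, 5}:
k:     0  1  2  3  4  5  6  7  8  9 10
g(k):  0  0  1  1  2  2  3  0  0  1  1
So g(10) = 1.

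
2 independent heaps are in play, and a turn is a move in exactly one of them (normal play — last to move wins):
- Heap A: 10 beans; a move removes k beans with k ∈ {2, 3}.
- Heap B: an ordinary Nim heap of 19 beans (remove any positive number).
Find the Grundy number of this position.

19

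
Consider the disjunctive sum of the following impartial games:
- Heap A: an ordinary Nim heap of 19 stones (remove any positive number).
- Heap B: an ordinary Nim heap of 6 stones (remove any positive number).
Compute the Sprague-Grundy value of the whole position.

21

Heap A is a plain Nim heap of size 19, so its Grundy value is 19.
Heap B is a plain Nim heap of size 6, so its Grundy value is 6.
The value of a disjunctive sum is the nim-sum of the parts.
Combined value = 19 ⊕ 6 = 21.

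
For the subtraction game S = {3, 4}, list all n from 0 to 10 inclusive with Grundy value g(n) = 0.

0, 1, 2, 7, 8, 9

Build the Grundy sequence with g(k) = mex{g(k−s) : s ∈ {3, 4}, s ≤ k}:
g(0) = mex{} = 0
g(1) = mex{} = 0
g(2) = mex{} = 0
g(3) = mex{0} = 1
g(4) = mex{0} = 1
g(5) = mex{0} = 1
g(6) = mex{0,1} = 2
g(7) = mex{1} = 0
g(8) = mex{1} = 0
g(9) = mex{1,2} = 0
g(10) = mex{0,2} = 1
The P-positions (g = 0) in 0..10 are 0, 1, 2, 7, 8, 9.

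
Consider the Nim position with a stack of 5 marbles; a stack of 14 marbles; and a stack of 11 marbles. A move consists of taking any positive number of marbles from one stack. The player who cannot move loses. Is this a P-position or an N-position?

Compute the nim-sum pairwise:
5 ^ 14 = 11
11 ^ 11 = 0
The nim-sum is 0, so this is a P-position: the player to move is in a losing position under optimal play.

P-position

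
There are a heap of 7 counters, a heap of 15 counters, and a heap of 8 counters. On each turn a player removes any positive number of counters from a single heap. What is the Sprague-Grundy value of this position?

Compute the nim-sum pairwise:
7 XOR 15 = 8
8 XOR 8 = 0

0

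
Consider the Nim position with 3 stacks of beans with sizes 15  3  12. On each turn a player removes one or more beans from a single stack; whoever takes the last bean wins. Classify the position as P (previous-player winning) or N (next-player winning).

P-position

Bitwise XOR of the heap sizes:
  1111  (15)
  0011  (3)
  1100  (12)
  ----
  0000  (0)
The nim-sum is 0, so this is a P-position: the player to move is in a losing position under optimal play.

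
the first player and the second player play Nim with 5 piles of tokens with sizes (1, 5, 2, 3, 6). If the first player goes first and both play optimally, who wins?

the first player wins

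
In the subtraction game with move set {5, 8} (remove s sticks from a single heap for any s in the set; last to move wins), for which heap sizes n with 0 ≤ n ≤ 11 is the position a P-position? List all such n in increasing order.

0, 1, 2, 3, 4

Grundy values for subtraction set {5, 8}:
k:     0  1  2  3  4  5  6  7  8  9 10 11
g(k):  0  0  0  0  0  1  1  1  1  1  2  2
The P-positions (g = 0) in 0..11 are 0, 1, 2, 3, 4.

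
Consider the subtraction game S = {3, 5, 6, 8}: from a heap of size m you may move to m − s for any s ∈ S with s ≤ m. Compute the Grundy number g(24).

0

Build the Grundy sequence with g(k) = mex{g(k−s) : s ∈ {3, 5, 6, 8}, s ≤ k}:
k:     0  1  2  3  4  5  6  7  8  9 10 11 12 13 14 15 16 17 18 19 20 21 22 23 24
g(k):  0  0  0  1  1  1  2  2  2  3  3  0  0  0  1  1  1  2  2  2  3  3  0  0  0
So g(24) = 0.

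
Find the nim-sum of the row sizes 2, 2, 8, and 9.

1

Bitwise XOR of the heap sizes:
  0010  (2)
  0010  (2)
  1000  (8)
  1001  (9)
  ----
  0001  (1)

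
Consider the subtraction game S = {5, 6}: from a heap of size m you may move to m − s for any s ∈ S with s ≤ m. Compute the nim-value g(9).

Grundy values for subtraction set {5, 6}:
k:     0  1  2  3  4  5  6  7  8  9
g(k):  0  0  0  0  0  1  1  1  1  1
So g(9) = 1.

1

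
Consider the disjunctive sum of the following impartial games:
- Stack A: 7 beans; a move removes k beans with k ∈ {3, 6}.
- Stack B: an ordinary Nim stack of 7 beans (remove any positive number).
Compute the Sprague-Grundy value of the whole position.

For stack A, compute g(0), g(1), … with moves {3, 6}:
g(0) = mex{} = 0
g(1) = mex{} = 0
g(2) = mex{} = 0
g(3) = mex{0} = 1
g(4) = mex{0} = 1
g(5) = mex{0} = 1
g(6) = mex{0,1} = 2
g(7) = mex{0,1} = 2
So g(7) = 2.
Stack B is a plain Nim stack of size 7, so its Grundy value is 7.
By the Sprague-Grundy theorem, the Grundy value of a sum of independent games is the XOR of the component values.
Combined value = 2 XOR 7 = 5.

5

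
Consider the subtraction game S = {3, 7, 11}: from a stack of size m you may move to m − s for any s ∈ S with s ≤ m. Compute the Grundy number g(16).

Compute g(0), g(1), … for moves {3, 7, 11}:
k:     0  1  2  3  4  5  6  7  8  9 10 11 12 13 14 15 16
g(k):  0  0  0  1  1  1  0  2  2  1  0  3  2  1  0  0  0
So g(16) = 0.

0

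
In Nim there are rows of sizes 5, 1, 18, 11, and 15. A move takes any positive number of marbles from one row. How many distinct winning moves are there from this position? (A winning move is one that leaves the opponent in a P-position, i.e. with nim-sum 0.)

1

Nim-sum: 5 XOR 1 XOR 18 XOR 11 XOR 15 = 18.
The overall nim-sum is X = 18. A row of size p has a winning move iff p XOR X < p (reduce it to p XOR X).
  5: 5 XOR 18 = 23 ≥ 5 — no move.
  1: 1 XOR 18 = 19 ≥ 1 — no move.
  18: 18 XOR 18 = 0 < 18 — winning move (to 0).
  11: 11 XOR 18 = 25 ≥ 11 — no move.
  15: 15 XOR 18 = 29 ≥ 15 — no move.
That gives 1 winning move.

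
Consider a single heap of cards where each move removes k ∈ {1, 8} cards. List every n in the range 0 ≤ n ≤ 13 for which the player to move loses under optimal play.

0, 2, 4, 6, 9, 11, 13

Compute g(0), g(1), … for moves {1, 8}:
k:     0  1  2  3  4  5  6  7  8  9 10 11 12 13
g(k):  0  1  0  1  0  1  0  1  2  0  1  0  1  0
The P-positions (g = 0) in 0..13 are 0, 2, 4, 6, 9, 11, 13.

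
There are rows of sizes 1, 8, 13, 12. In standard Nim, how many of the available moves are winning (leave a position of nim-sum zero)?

3

Compute the nim-sum pairwise:
1 XOR 8 = 9
9 XOR 13 = 4
4 XOR 12 = 8
The overall nim-sum is X = 8. A row of size p has a winning move iff p XOR X < p (reduce it to p XOR X).
  1: 1 XOR 8 = 9 ≥ 1 — no move.
  8: 8 XOR 8 = 0 < 8 — winning move (to 0).
  13: 13 XOR 8 = 5 < 13 — winning move (to 5).
  12: 12 XOR 8 = 4 < 12 — winning move (to 4).
That gives 3 winning moves.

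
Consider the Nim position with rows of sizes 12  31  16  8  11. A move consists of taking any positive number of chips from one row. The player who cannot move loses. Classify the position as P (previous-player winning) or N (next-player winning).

Compute the nim-sum pairwise:
12 ^ 31 = 19
19 ^ 16 = 3
3 ^ 8 = 11
11 ^ 11 = 0
The nim-sum is 0, so this is a P-position: the player to move is in a losing position under optimal play.

P-position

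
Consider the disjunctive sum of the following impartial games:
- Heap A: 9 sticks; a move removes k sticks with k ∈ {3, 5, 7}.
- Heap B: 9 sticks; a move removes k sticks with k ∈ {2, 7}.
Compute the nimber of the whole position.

3

Grundy values for heap A (subtraction set {3, 5, 7}):
g(0) = mex{} = 0
g(1) = mex{} = 0
g(2) = mex{} = 0
g(3) = mex{0} = 1
g(4) = mex{0} = 1
g(5) = mex{0} = 1
g(6) = mex{0,1} = 2
g(7) = mex{0,1} = 2
g(8) = mex{0,1} = 2
g(9) = mex{0,1,2} = 3
So g(9) = 3.
Grundy values for heap B (subtraction set {2, 7}):
k:     0  1  2  3  4  5  6  7  8  9
g(k):  0  0  1  1  0  0  1  1  2  0
So g(9) = 0.
By the Sprague-Grundy theorem, the Grundy value of a sum of independent games is the XOR of the component values.
Combined value = 3 XOR 0 = 3.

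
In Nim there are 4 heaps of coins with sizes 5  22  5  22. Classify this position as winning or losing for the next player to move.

Compute the nim-sum pairwise:
5 ^ 22 = 19
19 ^ 5 = 22
22 ^ 22 = 0
The nim-sum is 0, so this is a P-position: the player to move is in a losing position under optimal play.

Losing position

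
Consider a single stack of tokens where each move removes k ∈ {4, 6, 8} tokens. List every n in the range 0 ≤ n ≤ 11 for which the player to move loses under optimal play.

0, 1, 2, 3

Grundy values for subtraction set {4, 6, 8}:
g(0) = mex{} = 0
g(1) = mex{} = 0
g(2) = mex{} = 0
g(3) = mex{} = 0
g(4) = mex{0} = 1
g(5) = mex{0} = 1
g(6) = mex{0} = 1
g(7) = mex{0} = 1
g(8) = mex{0,1} = 2
g(9) = mex{0,1} = 2
g(10) = mex{0,1} = 2
g(11) = mex{0,1} = 2
The P-positions (g = 0) in 0..11 are 0, 1, 2, 3.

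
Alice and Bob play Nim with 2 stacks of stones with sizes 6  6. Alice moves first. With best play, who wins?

Bob wins

Nim-sum: 6 XOR 6 = 0.
The nim-sum is 0, so this is a P-position: the player to move is in a losing position under optimal play; Alice is about to move from it and so loses — Bob wins.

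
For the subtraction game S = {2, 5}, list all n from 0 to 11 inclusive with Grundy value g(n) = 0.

0, 1, 4, 7, 8, 11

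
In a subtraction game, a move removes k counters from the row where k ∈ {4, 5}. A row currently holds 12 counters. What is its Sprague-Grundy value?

0

Build the Grundy sequence with g(k) = mex{g(k−s) : s ∈ {4, 5}, s ≤ k}:
k:     0  1  2  3  4  5  6  7  8  9 10 11 12
g(k):  0  0  0  0  1  1  1  1  2  0  0  0  0
So g(12) = 0.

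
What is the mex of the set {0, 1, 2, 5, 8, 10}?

The values 0, 1, 2 are all present; 3 is the first non-negative integer missing from the set.

3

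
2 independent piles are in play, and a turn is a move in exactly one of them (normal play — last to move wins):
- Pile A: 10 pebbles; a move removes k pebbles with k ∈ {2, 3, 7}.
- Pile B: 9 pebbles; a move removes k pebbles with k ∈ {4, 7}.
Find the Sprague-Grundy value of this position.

2

For pile A, compute g(0), g(1), … with moves {2, 3, 7}:
g(0) = mex{} = 0
g(1) = mex{} = 0
g(2) = mex{0} = 1
g(3) = mex{0} = 1
g(4) = mex{0,1} = 2
g(5) = mex{1} = 0
g(6) = mex{1,2} = 0
g(7) = mex{0,2} = 1
g(8) = mex{0} = 1
g(9) = mex{0,1} = 2
g(10) = mex{1} = 0
So g(10) = 0.
Build the Grundy sequence for pile B with g(k) = mex{g(k−s) : s ∈ {4, 7}, s ≤ k}:
g(0) = mex{} = 0
g(1) = mex{} = 0
g(2) = mex{} = 0
g(3) = mex{} = 0
g(4) = mex{0} = 1
g(5) = mex{0} = 1
g(6) = mex{0} = 1
g(7) = mex{0} = 1
g(8) = mex{0,1} = 2
g(9) = mex{0,1} = 2
So g(9) = 2.
The value of a disjunctive sum is the nim-sum of the parts.
Combined value = 0 XOR 2 = 2.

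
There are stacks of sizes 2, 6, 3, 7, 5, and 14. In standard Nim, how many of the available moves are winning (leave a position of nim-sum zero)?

1

Compute the nim-sum pairwise:
2 XOR 6 = 4
4 XOR 3 = 7
7 XOR 7 = 0
0 XOR 5 = 5
5 XOR 14 = 11
The overall nim-sum is X = 11. A stack of size p has a winning move iff p XOR X < p (reduce it to p XOR X).
  2: 2 XOR 11 = 9 ≥ 2 — no move.
  6: 6 XOR 11 = 13 ≥ 6 — no move.
  3: 3 XOR 11 = 8 ≥ 3 — no move.
  7: 7 XOR 11 = 12 ≥ 7 — no move.
  5: 5 XOR 11 = 14 ≥ 5 — no move.
  14: 14 XOR 11 = 5 < 14 — winning move (to 5).
That gives 1 winning move.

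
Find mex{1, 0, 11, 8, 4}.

The values 0, 1 are all present; 2 is the first non-negative integer missing from the set.

2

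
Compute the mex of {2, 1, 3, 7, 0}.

4

The values 0, 1, 2, 3 are all present; 4 is the first non-negative integer missing from the set.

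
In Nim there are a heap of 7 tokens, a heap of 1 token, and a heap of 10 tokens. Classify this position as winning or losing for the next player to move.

Compute the nim-sum pairwise:
7 ⊕ 1 = 6
6 ⊕ 10 = 12
The nim-sum is 12 ≠ 0, so this is an N-position: the player to move can win.

Winning position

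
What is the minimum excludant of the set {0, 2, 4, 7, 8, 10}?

1

0 is in the set but 1 is not, so the mex is 1.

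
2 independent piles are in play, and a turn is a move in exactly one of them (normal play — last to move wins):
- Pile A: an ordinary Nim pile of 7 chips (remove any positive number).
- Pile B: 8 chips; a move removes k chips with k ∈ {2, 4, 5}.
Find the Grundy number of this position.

7

Pile A is a plain Nim pile of size 7, so its Grundy value is 7.
For pile B, compute g(0), g(1), … with moves {2, 4, 5}:
k:     0  1  2  3  4  5  6  7  8
g(k):  0  0  1  1  2  2  3  0  0
So g(8) = 0.
By the Sprague-Grundy theorem, the Grundy value of a sum of independent games is the XOR of the component values.
Combined value = 7 ⊕ 0 = 7.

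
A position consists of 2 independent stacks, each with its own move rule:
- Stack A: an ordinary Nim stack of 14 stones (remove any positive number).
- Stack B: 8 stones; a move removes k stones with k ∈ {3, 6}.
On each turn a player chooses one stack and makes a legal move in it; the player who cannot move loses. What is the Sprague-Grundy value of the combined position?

12

Stack A is a plain Nim stack of size 14, so its Grundy value is 14.
Grundy values for stack B (subtraction set {3, 6}):
g(0) = mex{} = 0
g(1) = mex{} = 0
g(2) = mex{} = 0
g(3) = mex{0} = 1
g(4) = mex{0} = 1
g(5) = mex{0} = 1
g(6) = mex{0,1} = 2
g(7) = mex{0,1} = 2
g(8) = mex{0,1} = 2
So g(8) = 2.
By the Sprague-Grundy theorem, the Grundy value of a sum of independent games is the XOR of the component values.
Combined value = 14 XOR 2 = 12.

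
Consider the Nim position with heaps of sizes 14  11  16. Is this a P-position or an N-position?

Nim-sum: 14 ^ 11 ^ 16 = 21.
The nim-sum is 21 ≠ 0, so this is an N-position: the player to move can win.

N-position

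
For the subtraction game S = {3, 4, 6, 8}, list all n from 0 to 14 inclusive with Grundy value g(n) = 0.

Grundy values for subtraction set {3, 4, 6, 8}:
k:     0  1  2  3  4  5  6  7  8  9 10 11 12 13 14
g(k):  0  0  0  1  1  1  2  2  2  3  3  0  0  0  1
The P-positions (g = 0) in 0..14 are 0, 1, 2, 11, 12, 13.

0, 1, 2, 11, 12, 13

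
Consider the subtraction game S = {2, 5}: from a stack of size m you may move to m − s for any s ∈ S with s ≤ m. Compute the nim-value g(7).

Compute g(0), g(1), … for moves {2, 5}:
k:     0  1  2  3  4  5  6  7
g(k):  0  0  1  1  0  2  1  0
So g(7) = 0.

0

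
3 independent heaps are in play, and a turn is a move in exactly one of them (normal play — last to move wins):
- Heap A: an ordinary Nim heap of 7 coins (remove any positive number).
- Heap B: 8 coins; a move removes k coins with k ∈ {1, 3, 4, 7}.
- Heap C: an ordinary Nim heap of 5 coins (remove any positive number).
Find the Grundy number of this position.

Heap A is a plain Nim heap of size 7, so its Grundy value is 7.
Build the Grundy sequence for heap B with g(k) = mex{g(k−s) : s ∈ {1, 3, 4, 7}, s ≤ k}:
k:     0  1  2  3  4  5  6  7  8
g(k):  0  1  0  1  2  3  2  3  0
So g(8) = 0.
Heap C is a plain Nim heap of size 5, so its Grundy value is 5.
The value of a disjunctive sum is the nim-sum of the parts.
Combined value = 7 ⊕ 0 ⊕ 5 = 2.

2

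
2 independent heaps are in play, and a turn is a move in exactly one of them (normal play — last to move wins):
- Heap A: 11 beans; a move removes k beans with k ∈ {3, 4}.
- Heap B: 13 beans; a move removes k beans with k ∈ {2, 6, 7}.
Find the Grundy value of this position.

Grundy values for heap A (subtraction set {3, 4}):
g(0) = mex{} = 0
g(1) = mex{} = 0
g(2) = mex{} = 0
g(3) = mex{0} = 1
g(4) = mex{0} = 1
g(5) = mex{0} = 1
g(6) = mex{0,1} = 2
g(7) = mex{1} = 0
g(8) = mex{1} = 0
g(9) = mex{1,2} = 0
g(10) = mex{0,2} = 1
g(11) = mex{0} = 1
So g(11) = 1.
Build the Grundy sequence for heap B with g(k) = mex{g(k−s) : s ∈ {2, 6, 7}, s ≤ k}:
k:     0  1  2  3  4  5  6  7  8  9 10 11 12 13
g(k):  0  0  1  1  0  0  1  1  2  0  3  1  2  0
So g(13) = 0.
The value of a disjunctive sum is the nim-sum of the parts.
Combined value = 1 XOR 0 = 1.

1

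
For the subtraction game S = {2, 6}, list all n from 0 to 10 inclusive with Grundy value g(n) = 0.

0, 1, 4, 5, 8, 9

Compute g(0), g(1), … for moves {2, 6}:
g(0) = mex{} = 0
g(1) = mex{} = 0
g(2) = mex{0} = 1
g(3) = mex{0} = 1
g(4) = mex{1} = 0
g(5) = mex{1} = 0
g(6) = mex{0} = 1
g(7) = mex{0} = 1
g(8) = mex{1} = 0
g(9) = mex{1} = 0
g(10) = mex{0} = 1
The P-positions (g = 0) in 0..10 are 0, 1, 4, 5, 8, 9.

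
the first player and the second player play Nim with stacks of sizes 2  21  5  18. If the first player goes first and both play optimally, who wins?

the second player wins

In binary:
  00010  (2)
  10101  (21)
  00101  (5)
  10010  (18)
  -----
  00000  (0)
The nim-sum is 0, so this is a P-position: the player to move is in a losing position under optimal play; the first player is about to move from it and so loses — the second player wins.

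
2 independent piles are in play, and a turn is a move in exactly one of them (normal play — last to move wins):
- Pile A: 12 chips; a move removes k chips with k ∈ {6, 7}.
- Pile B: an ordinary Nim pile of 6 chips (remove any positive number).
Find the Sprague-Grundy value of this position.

4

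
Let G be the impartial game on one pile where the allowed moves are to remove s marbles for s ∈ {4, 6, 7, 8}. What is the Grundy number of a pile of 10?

Compute g(0), g(1), … for moves {4, 6, 7, 8}:
g(0) = mex{} = 0
g(1) = mex{} = 0
g(2) = mex{} = 0
g(3) = mex{} = 0
g(4) = mex{0} = 1
g(5) = mex{0} = 1
g(6) = mex{0} = 1
g(7) = mex{0} = 1
g(8) = mex{0,1} = 2
g(9) = mex{0,1} = 2
g(10) = mex{0,1} = 2
So g(10) = 2.

2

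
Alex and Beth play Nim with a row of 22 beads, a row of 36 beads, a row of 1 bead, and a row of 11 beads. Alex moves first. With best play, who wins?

Alex wins

Nim-sum: 22 ^ 36 ^ 1 ^ 11 = 56.
The nim-sum is 56 ≠ 0, so this is an N-position: the player to move can win; Alex has a winning move.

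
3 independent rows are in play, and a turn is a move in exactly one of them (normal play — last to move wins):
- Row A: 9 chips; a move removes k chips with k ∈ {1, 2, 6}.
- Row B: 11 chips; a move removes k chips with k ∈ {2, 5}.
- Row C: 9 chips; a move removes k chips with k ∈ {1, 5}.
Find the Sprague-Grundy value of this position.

Grundy values for row A (subtraction set {1, 2, 6}):
g(0) = mex{} = 0
g(1) = mex{0} = 1
g(2) = mex{0,1} = 2
g(3) = mex{1,2} = 0
g(4) = mex{0,2} = 1
g(5) = mex{0,1} = 2
g(6) = mex{0,1,2} = 3
g(7) = mex{1,2,3} = 0
g(8) = mex{0,2,3} = 1
g(9) = mex{0,1} = 2
So g(9) = 2.
For row B, compute g(0), g(1), … with moves {2, 5}:
g(0) = mex{} = 0
g(1) = mex{} = 0
g(2) = mex{0} = 1
g(3) = mex{0} = 1
g(4) = mex{1} = 0
g(5) = mex{0,1} = 2
g(6) = mex{0} = 1
g(7) = mex{1,2} = 0
g(8) = mex{1} = 0
g(9) = mex{0} = 1
g(10) = mex{0,2} = 1
g(11) = mex{1} = 0
So g(11) = 0.
Grundy values for row C (subtraction set {1, 5}):
g(0) = mex{} = 0
g(1) = mex{0} = 1
g(2) = mex{1} = 0
g(3) = mex{0} = 1
g(4) = mex{1} = 0
g(5) = mex{0} = 1
g(6) = mex{1} = 0
g(7) = mex{0} = 1
g(8) = mex{1} = 0
g(9) = mex{0} = 1
So g(9) = 1.
By the Sprague-Grundy theorem, the Grundy value of a sum of independent games is the XOR of the component values.
Combined value = 2 ⊕ 0 ⊕ 1 = 3.

3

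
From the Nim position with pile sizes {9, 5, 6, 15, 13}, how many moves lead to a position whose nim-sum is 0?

3

Compute the nim-sum pairwise:
9 XOR 5 = 12
12 XOR 6 = 10
10 XOR 15 = 5
5 XOR 13 = 8
The overall nim-sum is X = 8. A pile of size p has a winning move iff p XOR X < p (reduce it to p XOR X).
  9: 9 XOR 8 = 1 < 9 — winning move (to 1).
  5: 5 XOR 8 = 13 ≥ 5 — no move.
  6: 6 XOR 8 = 14 ≥ 6 — no move.
  15: 15 XOR 8 = 7 < 15 — winning move (to 7).
  13: 13 XOR 8 = 5 < 13 — winning move (to 5).
That gives 3 winning moves.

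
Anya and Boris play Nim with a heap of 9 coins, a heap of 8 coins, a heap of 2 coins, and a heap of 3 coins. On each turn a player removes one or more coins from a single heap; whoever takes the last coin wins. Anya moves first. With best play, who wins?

Boris wins

Nim-sum: 9 ⊕ 8 ⊕ 2 ⊕ 3 = 0.
The nim-sum is 0, so this is a P-position: the player to move is in a losing position under optimal play; Anya is about to move from it and so loses — Boris wins.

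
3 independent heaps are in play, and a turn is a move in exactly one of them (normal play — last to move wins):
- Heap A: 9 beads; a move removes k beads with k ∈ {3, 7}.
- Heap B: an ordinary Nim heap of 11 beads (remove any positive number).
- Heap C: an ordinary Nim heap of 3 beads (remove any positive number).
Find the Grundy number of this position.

Build the Grundy sequence for heap A with g(k) = mex{g(k−s) : s ∈ {3, 7}, s ≤ k}:
g(0) = mex{} = 0
g(1) = mex{} = 0
g(2) = mex{} = 0
g(3) = mex{0} = 1
g(4) = mex{0} = 1
g(5) = mex{0} = 1
g(6) = mex{1} = 0
g(7) = mex{0,1} = 2
g(8) = mex{0,1} = 2
g(9) = mex{0} = 1
So g(9) = 1.
Heap B is a plain Nim heap of size 11, so its Grundy value is 11.
Heap C is a plain Nim heap of size 3, so its Grundy value is 3.
The value of a disjunctive sum is the nim-sum of the parts.
Combined value = 1 XOR 11 XOR 3 = 9.

9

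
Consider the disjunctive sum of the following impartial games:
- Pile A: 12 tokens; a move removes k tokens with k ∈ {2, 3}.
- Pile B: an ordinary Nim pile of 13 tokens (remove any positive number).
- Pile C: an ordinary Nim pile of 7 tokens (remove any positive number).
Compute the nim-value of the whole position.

11

For pile A, compute g(0), g(1), … with moves {2, 3}:
g(0) = mex{} = 0
g(1) = mex{} = 0
g(2) = mex{0} = 1
g(3) = mex{0} = 1
g(4) = mex{0,1} = 2
g(5) = mex{1} = 0
g(6) = mex{1,2} = 0
g(7) = mex{0,2} = 1
g(8) = mex{0} = 1
g(9) = mex{0,1} = 2
g(10) = mex{1} = 0
g(11) = mex{1,2} = 0
g(12) = mex{0,2} = 1
So g(12) = 1.
Pile B is a plain Nim pile of size 13, so its Grundy value is 13.
Pile C is a plain Nim pile of size 7, so its Grundy value is 7.
The value of a disjunctive sum is the nim-sum of the parts.
Combined value = 1 XOR 13 XOR 7 = 11.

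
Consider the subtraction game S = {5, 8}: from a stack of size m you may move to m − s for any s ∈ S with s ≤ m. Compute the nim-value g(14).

0

Build the Grundy sequence with g(k) = mex{g(k−s) : s ∈ {5, 8}, s ≤ k}:
g(0) = mex{} = 0
g(1) = mex{} = 0
g(2) = mex{} = 0
g(3) = mex{} = 0
g(4) = mex{} = 0
g(5) = mex{0} = 1
g(6) = mex{0} = 1
g(7) = mex{0} = 1
g(8) = mex{0} = 1
g(9) = mex{0} = 1
g(10) = mex{0,1} = 2
g(11) = mex{0,1} = 2
g(12) = mex{0,1} = 2
g(13) = mex{1} = 0
g(14) = mex{1} = 0
So g(14) = 0.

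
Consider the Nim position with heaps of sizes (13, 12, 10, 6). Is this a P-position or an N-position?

Compute the nim-sum pairwise:
13 XOR 12 = 1
1 XOR 10 = 11
11 XOR 6 = 13
The nim-sum is 13 ≠ 0, so this is an N-position: the player to move can win.

N-position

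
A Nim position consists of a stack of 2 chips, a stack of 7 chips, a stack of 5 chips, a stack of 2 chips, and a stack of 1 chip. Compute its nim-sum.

Compute the nim-sum pairwise:
2 XOR 7 = 5
5 XOR 5 = 0
0 XOR 2 = 2
2 XOR 1 = 3

3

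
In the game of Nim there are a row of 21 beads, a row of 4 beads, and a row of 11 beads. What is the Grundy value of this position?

Write each in binary and XOR column by column:
  10101  (21)
  00100  (4)
  01011  (11)
  -----
  11010  (26)

26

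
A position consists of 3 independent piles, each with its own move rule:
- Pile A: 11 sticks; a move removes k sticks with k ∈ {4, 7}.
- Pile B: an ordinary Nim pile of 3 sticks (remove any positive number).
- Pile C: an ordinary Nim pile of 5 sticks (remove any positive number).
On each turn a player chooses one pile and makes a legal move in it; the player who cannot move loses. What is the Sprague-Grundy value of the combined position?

6

For pile A, compute g(0), g(1), … with moves {4, 7}:
k:     0  1  2  3  4  5  6  7  8  9 10 11
g(k):  0  0  0  0  1  1  1  1  2  2  2  0
So g(11) = 0.
Pile B is a plain Nim pile of size 3, so its Grundy value is 3.
Pile C is a plain Nim pile of size 5, so its Grundy value is 5.
By the Sprague-Grundy theorem, the Grundy value of a sum of independent games is the XOR of the component values.
Combined value = 0 XOR 3 XOR 5 = 6.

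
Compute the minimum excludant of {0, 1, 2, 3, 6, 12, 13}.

The values 0, 1, 2, 3 are all present; 4 is the first non-negative integer missing from the set.

4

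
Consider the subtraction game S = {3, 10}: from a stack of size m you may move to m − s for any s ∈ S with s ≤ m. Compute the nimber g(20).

0

Compute g(0), g(1), … for moves {3, 10}:
k:     0  1  2  3  4  5  6  7  8  9 10 11 12 13 14 15 16 17 18 19 20
g(k):  0  0  0  1  1  1  0  0  0  1  1  1  2  0  0  0  1  1  1  0  0
So g(20) = 0.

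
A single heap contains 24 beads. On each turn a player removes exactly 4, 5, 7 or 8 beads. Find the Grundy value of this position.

0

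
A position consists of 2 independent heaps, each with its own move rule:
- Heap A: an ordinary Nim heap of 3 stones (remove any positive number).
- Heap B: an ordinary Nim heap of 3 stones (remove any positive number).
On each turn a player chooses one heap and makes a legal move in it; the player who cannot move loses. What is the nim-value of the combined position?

0

Heap A is a plain Nim heap of size 3, so its Grundy value is 3.
Heap B is a plain Nim heap of size 3, so its Grundy value is 3.
By the Sprague-Grundy theorem, the Grundy value of a sum of independent games is the XOR of the component values.
Combined value = 3 XOR 3 = 0.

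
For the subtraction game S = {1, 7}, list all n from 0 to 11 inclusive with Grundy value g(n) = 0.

0, 2, 4, 6, 8, 10

Compute g(0), g(1), … for moves {1, 7}:
k:     0  1  2  3  4  5  6  7  8  9 10 11
g(k):  0  1  0  1  0  1  0  1  0  1  0  1
The P-positions (g = 0) in 0..11 are 0, 2, 4, 6, 8, 10.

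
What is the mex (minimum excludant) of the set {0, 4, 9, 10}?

1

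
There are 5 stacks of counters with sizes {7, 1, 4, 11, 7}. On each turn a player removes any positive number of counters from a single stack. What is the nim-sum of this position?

14

Nim-sum: 7 XOR 1 XOR 4 XOR 11 XOR 7 = 14.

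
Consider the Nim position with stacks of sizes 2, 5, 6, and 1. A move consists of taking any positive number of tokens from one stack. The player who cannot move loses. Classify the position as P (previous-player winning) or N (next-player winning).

P-position

Nim-sum: 2 XOR 5 XOR 6 XOR 1 = 0.
The nim-sum is 0, so this is a P-position: the player to move is in a losing position under optimal play.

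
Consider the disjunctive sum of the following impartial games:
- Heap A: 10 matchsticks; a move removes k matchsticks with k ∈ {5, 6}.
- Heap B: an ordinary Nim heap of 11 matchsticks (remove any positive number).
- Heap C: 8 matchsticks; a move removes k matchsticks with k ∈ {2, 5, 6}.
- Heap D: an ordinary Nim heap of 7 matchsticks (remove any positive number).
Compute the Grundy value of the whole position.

14

Build the Grundy sequence for heap A with g(k) = mex{g(k−s) : s ∈ {5, 6}, s ≤ k}:
g(0) = mex{} = 0
g(1) = mex{} = 0
g(2) = mex{} = 0
g(3) = mex{} = 0
g(4) = mex{} = 0
g(5) = mex{0} = 1
g(6) = mex{0} = 1
g(7) = mex{0} = 1
g(8) = mex{0} = 1
g(9) = mex{0} = 1
g(10) = mex{0,1} = 2
So g(10) = 2.
Heap B is a plain Nim heap of size 11, so its Grundy value is 11.
Grundy values for heap C (subtraction set {2, 5, 6}):
g(0) = mex{} = 0
g(1) = mex{} = 0
g(2) = mex{0} = 1
g(3) = mex{0} = 1
g(4) = mex{1} = 0
g(5) = mex{0,1} = 2
g(6) = mex{0} = 1
g(7) = mex{0,1,2} = 3
g(8) = mex{1} = 0
So g(8) = 0.
Heap D is a plain Nim heap of size 7, so its Grundy value is 7.
By the Sprague-Grundy theorem, the Grundy value of a sum of independent games is the XOR of the component values.
Combined value = 2 XOR 11 XOR 0 XOR 7 = 14.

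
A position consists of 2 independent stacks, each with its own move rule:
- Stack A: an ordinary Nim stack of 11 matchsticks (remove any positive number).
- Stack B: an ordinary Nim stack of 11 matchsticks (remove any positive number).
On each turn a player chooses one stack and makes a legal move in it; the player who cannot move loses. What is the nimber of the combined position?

0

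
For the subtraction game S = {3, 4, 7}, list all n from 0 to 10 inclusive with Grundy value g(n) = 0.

Compute g(0), g(1), … for moves {3, 4, 7}:
g(0) = mex{} = 0
g(1) = mex{} = 0
g(2) = mex{} = 0
g(3) = mex{0} = 1
g(4) = mex{0} = 1
g(5) = mex{0} = 1
g(6) = mex{0,1} = 2
g(7) = mex{0,1} = 2
g(8) = mex{0,1} = 2
g(9) = mex{0,1,2} = 3
g(10) = mex{1,2} = 0
The P-positions (g = 0) in 0..10 are 0, 1, 2, 10.

0, 1, 2, 10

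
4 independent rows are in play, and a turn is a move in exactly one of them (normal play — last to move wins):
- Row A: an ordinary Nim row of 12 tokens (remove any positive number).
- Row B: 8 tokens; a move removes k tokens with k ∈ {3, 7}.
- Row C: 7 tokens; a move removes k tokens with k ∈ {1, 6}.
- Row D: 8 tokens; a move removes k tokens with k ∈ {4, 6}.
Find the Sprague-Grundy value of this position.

12

Row A is a plain Nim row of size 12, so its Grundy value is 12.
For row B, compute g(0), g(1), … with moves {3, 7}:
g(0) = mex{} = 0
g(1) = mex{} = 0
g(2) = mex{} = 0
g(3) = mex{0} = 1
g(4) = mex{0} = 1
g(5) = mex{0} = 1
g(6) = mex{1} = 0
g(7) = mex{0,1} = 2
g(8) = mex{0,1} = 2
So g(8) = 2.
Grundy values for row C (subtraction set {1, 6}):
g(0) = mex{} = 0
g(1) = mex{0} = 1
g(2) = mex{1} = 0
g(3) = mex{0} = 1
g(4) = mex{1} = 0
g(5) = mex{0} = 1
g(6) = mex{0,1} = 2
g(7) = mex{1,2} = 0
So g(7) = 0.
Grundy values for row D (subtraction set {4, 6}):
k:     0  1  2  3  4  5  6  7  8
g(k):  0  0  0  0  1  1  1  1  2
So g(8) = 2.
By the Sprague-Grundy theorem, the Grundy value of a sum of independent games is the XOR of the component values.
Combined value = 12 ⊕ 2 ⊕ 0 ⊕ 2 = 12.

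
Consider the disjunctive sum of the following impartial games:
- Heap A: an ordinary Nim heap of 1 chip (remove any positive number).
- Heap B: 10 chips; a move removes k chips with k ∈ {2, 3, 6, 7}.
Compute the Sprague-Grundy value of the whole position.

1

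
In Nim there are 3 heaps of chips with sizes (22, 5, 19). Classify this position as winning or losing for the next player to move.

In binary:
  10110  (22)
  00101  (5)
  10011  (19)
  -----
  00000  (0)
The nim-sum is 0, so this is a P-position: the player to move is in a losing position under optimal play.

Losing position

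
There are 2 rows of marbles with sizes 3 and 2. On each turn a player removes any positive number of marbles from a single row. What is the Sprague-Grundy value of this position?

1

Compute the nim-sum pairwise:
3 ⊕ 2 = 1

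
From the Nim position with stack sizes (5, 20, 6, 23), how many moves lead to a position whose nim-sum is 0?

0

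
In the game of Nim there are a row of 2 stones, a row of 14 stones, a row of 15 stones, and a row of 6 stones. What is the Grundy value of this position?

Bitwise XOR of the heap sizes:
  0010  (2)
  1110  (14)
  1111  (15)
  0110  (6)
  ----
  0101  (5)

5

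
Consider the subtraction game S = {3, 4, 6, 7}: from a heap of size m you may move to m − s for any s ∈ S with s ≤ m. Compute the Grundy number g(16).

Compute g(0), g(1), … for moves {3, 4, 6, 7}:
k:     0  1  2  3  4  5  6  7  8  9 10 11 12 13 14 15 16
g(k):  0  0  0  1  1  1  2  2  2  3  0  0  0  1  1  1  2
So g(16) = 2.

2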